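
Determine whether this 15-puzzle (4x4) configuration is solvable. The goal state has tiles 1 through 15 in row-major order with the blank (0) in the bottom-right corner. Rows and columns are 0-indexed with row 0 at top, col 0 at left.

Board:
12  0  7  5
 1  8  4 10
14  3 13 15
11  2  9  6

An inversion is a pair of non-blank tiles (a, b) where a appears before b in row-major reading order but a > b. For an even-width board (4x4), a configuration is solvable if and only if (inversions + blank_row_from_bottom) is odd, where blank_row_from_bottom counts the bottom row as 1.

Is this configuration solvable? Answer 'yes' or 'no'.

Answer: no

Derivation:
Inversions: 50
Blank is in row 0 (0-indexed from top), which is row 4 counting from the bottom (bottom = 1).
50 + 4 = 54, which is even, so the puzzle is not solvable.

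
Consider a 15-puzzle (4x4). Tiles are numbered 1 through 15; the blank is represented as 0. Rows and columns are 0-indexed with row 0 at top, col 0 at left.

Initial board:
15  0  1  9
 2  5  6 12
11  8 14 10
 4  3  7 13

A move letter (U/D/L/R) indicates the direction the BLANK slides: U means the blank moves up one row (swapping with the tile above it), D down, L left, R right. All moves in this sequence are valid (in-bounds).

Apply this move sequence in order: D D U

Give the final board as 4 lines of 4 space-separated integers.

After move 1 (D):
15  5  1  9
 2  0  6 12
11  8 14 10
 4  3  7 13

After move 2 (D):
15  5  1  9
 2  8  6 12
11  0 14 10
 4  3  7 13

After move 3 (U):
15  5  1  9
 2  0  6 12
11  8 14 10
 4  3  7 13

Answer: 15  5  1  9
 2  0  6 12
11  8 14 10
 4  3  7 13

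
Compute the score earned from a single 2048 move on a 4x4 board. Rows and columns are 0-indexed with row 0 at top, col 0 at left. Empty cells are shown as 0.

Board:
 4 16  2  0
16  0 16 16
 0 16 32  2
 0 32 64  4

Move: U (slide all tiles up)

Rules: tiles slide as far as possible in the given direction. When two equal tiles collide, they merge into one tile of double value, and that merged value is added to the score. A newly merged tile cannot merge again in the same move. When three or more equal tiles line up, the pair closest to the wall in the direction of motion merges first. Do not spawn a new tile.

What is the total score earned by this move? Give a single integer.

Slide up:
col 0: [4, 16, 0, 0] -> [4, 16, 0, 0]  score +0 (running 0)
col 1: [16, 0, 16, 32] -> [32, 32, 0, 0]  score +32 (running 32)
col 2: [2, 16, 32, 64] -> [2, 16, 32, 64]  score +0 (running 32)
col 3: [0, 16, 2, 4] -> [16, 2, 4, 0]  score +0 (running 32)
Board after move:
 4 32  2 16
16 32 16  2
 0  0 32  4
 0  0 64  0

Answer: 32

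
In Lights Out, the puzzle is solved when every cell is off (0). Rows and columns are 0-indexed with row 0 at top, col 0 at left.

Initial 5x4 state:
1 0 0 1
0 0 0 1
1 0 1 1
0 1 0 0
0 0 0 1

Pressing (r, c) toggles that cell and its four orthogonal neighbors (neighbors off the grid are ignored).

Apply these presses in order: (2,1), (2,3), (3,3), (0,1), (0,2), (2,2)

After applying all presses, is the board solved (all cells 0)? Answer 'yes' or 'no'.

After press 1 at (2,1):
1 0 0 1
0 1 0 1
0 1 0 1
0 0 0 0
0 0 0 1

After press 2 at (2,3):
1 0 0 1
0 1 0 0
0 1 1 0
0 0 0 1
0 0 0 1

After press 3 at (3,3):
1 0 0 1
0 1 0 0
0 1 1 1
0 0 1 0
0 0 0 0

After press 4 at (0,1):
0 1 1 1
0 0 0 0
0 1 1 1
0 0 1 0
0 0 0 0

After press 5 at (0,2):
0 0 0 0
0 0 1 0
0 1 1 1
0 0 1 0
0 0 0 0

After press 6 at (2,2):
0 0 0 0
0 0 0 0
0 0 0 0
0 0 0 0
0 0 0 0

Lights still on: 0

Answer: yes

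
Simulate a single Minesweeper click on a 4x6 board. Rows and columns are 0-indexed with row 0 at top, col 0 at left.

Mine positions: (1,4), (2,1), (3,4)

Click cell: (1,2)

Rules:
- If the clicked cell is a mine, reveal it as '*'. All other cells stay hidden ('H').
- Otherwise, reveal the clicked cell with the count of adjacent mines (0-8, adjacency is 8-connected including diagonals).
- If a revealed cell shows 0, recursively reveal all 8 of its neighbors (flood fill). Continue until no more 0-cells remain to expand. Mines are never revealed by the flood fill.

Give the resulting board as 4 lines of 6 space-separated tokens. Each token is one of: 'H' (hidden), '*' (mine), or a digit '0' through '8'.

H H H H H H
H H 1 H H H
H H H H H H
H H H H H H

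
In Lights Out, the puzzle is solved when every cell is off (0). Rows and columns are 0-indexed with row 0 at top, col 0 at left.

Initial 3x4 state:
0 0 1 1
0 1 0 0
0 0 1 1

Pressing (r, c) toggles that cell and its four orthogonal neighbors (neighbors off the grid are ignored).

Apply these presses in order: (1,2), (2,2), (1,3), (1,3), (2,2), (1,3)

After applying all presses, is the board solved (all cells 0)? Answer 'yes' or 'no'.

After press 1 at (1,2):
0 0 0 1
0 0 1 1
0 0 0 1

After press 2 at (2,2):
0 0 0 1
0 0 0 1
0 1 1 0

After press 3 at (1,3):
0 0 0 0
0 0 1 0
0 1 1 1

After press 4 at (1,3):
0 0 0 1
0 0 0 1
0 1 1 0

After press 5 at (2,2):
0 0 0 1
0 0 1 1
0 0 0 1

After press 6 at (1,3):
0 0 0 0
0 0 0 0
0 0 0 0

Lights still on: 0

Answer: yes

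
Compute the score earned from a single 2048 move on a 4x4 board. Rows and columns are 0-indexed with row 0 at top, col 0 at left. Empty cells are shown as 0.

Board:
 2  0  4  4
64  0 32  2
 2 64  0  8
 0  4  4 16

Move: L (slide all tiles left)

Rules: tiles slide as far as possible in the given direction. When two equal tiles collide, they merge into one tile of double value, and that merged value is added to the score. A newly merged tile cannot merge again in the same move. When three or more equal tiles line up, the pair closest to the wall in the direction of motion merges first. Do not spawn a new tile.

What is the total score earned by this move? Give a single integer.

Slide left:
row 0: [2, 0, 4, 4] -> [2, 8, 0, 0]  score +8 (running 8)
row 1: [64, 0, 32, 2] -> [64, 32, 2, 0]  score +0 (running 8)
row 2: [2, 64, 0, 8] -> [2, 64, 8, 0]  score +0 (running 8)
row 3: [0, 4, 4, 16] -> [8, 16, 0, 0]  score +8 (running 16)
Board after move:
 2  8  0  0
64 32  2  0
 2 64  8  0
 8 16  0  0

Answer: 16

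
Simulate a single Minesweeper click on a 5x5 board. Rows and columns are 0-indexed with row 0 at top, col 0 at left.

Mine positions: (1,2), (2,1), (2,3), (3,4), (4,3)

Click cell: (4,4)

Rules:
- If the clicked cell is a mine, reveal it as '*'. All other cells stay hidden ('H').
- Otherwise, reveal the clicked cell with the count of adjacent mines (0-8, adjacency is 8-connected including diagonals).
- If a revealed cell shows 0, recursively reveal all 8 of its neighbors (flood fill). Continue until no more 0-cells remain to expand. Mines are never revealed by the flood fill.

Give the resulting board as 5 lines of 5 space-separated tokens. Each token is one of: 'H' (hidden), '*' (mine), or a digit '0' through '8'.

H H H H H
H H H H H
H H H H H
H H H H H
H H H H 2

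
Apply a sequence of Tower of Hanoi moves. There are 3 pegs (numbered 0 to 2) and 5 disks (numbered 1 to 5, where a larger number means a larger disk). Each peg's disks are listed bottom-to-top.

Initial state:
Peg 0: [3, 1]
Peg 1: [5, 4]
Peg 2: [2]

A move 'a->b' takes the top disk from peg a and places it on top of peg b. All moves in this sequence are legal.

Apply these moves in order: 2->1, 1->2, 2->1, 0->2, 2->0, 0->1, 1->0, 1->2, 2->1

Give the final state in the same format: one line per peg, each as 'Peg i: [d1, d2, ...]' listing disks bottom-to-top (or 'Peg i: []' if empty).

Answer: Peg 0: [3, 1]
Peg 1: [5, 4, 2]
Peg 2: []

Derivation:
After move 1 (2->1):
Peg 0: [3, 1]
Peg 1: [5, 4, 2]
Peg 2: []

After move 2 (1->2):
Peg 0: [3, 1]
Peg 1: [5, 4]
Peg 2: [2]

After move 3 (2->1):
Peg 0: [3, 1]
Peg 1: [5, 4, 2]
Peg 2: []

After move 4 (0->2):
Peg 0: [3]
Peg 1: [5, 4, 2]
Peg 2: [1]

After move 5 (2->0):
Peg 0: [3, 1]
Peg 1: [5, 4, 2]
Peg 2: []

After move 6 (0->1):
Peg 0: [3]
Peg 1: [5, 4, 2, 1]
Peg 2: []

After move 7 (1->0):
Peg 0: [3, 1]
Peg 1: [5, 4, 2]
Peg 2: []

After move 8 (1->2):
Peg 0: [3, 1]
Peg 1: [5, 4]
Peg 2: [2]

After move 9 (2->1):
Peg 0: [3, 1]
Peg 1: [5, 4, 2]
Peg 2: []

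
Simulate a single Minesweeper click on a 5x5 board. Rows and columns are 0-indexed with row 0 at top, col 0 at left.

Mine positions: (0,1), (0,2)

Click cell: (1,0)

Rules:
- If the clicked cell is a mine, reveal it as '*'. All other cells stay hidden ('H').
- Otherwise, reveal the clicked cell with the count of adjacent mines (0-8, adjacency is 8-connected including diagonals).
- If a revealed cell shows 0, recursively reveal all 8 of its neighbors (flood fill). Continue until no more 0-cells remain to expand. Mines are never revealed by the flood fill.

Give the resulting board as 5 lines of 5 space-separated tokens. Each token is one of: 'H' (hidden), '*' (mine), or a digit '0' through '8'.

H H H H H
1 H H H H
H H H H H
H H H H H
H H H H H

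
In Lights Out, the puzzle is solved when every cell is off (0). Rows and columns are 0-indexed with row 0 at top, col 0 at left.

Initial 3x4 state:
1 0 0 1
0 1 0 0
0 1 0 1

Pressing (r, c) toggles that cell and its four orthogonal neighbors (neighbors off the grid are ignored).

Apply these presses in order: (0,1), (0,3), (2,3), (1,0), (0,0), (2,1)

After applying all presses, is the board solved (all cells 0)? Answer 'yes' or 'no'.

After press 1 at (0,1):
0 1 1 1
0 0 0 0
0 1 0 1

After press 2 at (0,3):
0 1 0 0
0 0 0 1
0 1 0 1

After press 3 at (2,3):
0 1 0 0
0 0 0 0
0 1 1 0

After press 4 at (1,0):
1 1 0 0
1 1 0 0
1 1 1 0

After press 5 at (0,0):
0 0 0 0
0 1 0 0
1 1 1 0

After press 6 at (2,1):
0 0 0 0
0 0 0 0
0 0 0 0

Lights still on: 0

Answer: yes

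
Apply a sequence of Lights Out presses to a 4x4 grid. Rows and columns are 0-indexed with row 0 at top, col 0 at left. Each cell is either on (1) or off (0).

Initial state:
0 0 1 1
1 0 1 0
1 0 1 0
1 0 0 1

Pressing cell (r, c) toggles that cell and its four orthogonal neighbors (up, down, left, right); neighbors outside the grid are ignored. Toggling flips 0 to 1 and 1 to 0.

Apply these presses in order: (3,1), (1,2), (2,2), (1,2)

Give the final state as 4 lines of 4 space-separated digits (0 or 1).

Answer: 0 0 1 1
1 0 0 0
1 0 0 1
0 1 0 1

Derivation:
After press 1 at (3,1):
0 0 1 1
1 0 1 0
1 1 1 0
0 1 1 1

After press 2 at (1,2):
0 0 0 1
1 1 0 1
1 1 0 0
0 1 1 1

After press 3 at (2,2):
0 0 0 1
1 1 1 1
1 0 1 1
0 1 0 1

After press 4 at (1,2):
0 0 1 1
1 0 0 0
1 0 0 1
0 1 0 1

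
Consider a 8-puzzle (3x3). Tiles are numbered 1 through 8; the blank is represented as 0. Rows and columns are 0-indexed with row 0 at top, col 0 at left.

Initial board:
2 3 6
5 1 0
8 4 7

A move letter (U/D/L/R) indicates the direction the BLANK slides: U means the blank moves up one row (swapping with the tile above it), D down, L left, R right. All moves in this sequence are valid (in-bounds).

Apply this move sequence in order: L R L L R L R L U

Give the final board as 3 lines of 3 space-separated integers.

Answer: 0 3 6
2 5 1
8 4 7

Derivation:
After move 1 (L):
2 3 6
5 0 1
8 4 7

After move 2 (R):
2 3 6
5 1 0
8 4 7

After move 3 (L):
2 3 6
5 0 1
8 4 7

After move 4 (L):
2 3 6
0 5 1
8 4 7

After move 5 (R):
2 3 6
5 0 1
8 4 7

After move 6 (L):
2 3 6
0 5 1
8 4 7

After move 7 (R):
2 3 6
5 0 1
8 4 7

After move 8 (L):
2 3 6
0 5 1
8 4 7

After move 9 (U):
0 3 6
2 5 1
8 4 7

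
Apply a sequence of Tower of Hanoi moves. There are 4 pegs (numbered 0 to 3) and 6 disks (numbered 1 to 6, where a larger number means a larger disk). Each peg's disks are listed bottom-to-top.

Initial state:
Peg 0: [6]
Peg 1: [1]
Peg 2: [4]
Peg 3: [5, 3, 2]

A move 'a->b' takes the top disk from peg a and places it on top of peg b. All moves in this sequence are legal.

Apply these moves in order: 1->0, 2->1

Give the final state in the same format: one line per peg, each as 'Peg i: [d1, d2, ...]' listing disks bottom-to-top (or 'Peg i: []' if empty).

Answer: Peg 0: [6, 1]
Peg 1: [4]
Peg 2: []
Peg 3: [5, 3, 2]

Derivation:
After move 1 (1->0):
Peg 0: [6, 1]
Peg 1: []
Peg 2: [4]
Peg 3: [5, 3, 2]

After move 2 (2->1):
Peg 0: [6, 1]
Peg 1: [4]
Peg 2: []
Peg 3: [5, 3, 2]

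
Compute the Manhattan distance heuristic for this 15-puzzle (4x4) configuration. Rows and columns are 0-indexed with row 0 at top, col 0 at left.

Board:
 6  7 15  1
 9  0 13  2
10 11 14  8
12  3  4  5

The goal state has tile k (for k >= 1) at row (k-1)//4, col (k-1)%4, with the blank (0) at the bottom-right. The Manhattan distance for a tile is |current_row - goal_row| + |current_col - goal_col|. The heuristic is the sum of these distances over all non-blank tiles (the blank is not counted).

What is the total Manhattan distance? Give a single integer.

Answer: 40

Derivation:
Tile 6: (0,0)->(1,1) = 2
Tile 7: (0,1)->(1,2) = 2
Tile 15: (0,2)->(3,2) = 3
Tile 1: (0,3)->(0,0) = 3
Tile 9: (1,0)->(2,0) = 1
Tile 13: (1,2)->(3,0) = 4
Tile 2: (1,3)->(0,1) = 3
Tile 10: (2,0)->(2,1) = 1
Tile 11: (2,1)->(2,2) = 1
Tile 14: (2,2)->(3,1) = 2
Tile 8: (2,3)->(1,3) = 1
Tile 12: (3,0)->(2,3) = 4
Tile 3: (3,1)->(0,2) = 4
Tile 4: (3,2)->(0,3) = 4
Tile 5: (3,3)->(1,0) = 5
Sum: 2 + 2 + 3 + 3 + 1 + 4 + 3 + 1 + 1 + 2 + 1 + 4 + 4 + 4 + 5 = 40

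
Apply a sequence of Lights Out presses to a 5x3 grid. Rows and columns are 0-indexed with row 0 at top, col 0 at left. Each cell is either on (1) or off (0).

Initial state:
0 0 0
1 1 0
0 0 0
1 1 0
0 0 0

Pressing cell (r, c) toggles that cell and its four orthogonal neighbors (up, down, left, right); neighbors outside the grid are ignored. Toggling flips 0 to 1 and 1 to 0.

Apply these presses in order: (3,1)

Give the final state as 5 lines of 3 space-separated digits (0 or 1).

Answer: 0 0 0
1 1 0
0 1 0
0 0 1
0 1 0

Derivation:
After press 1 at (3,1):
0 0 0
1 1 0
0 1 0
0 0 1
0 1 0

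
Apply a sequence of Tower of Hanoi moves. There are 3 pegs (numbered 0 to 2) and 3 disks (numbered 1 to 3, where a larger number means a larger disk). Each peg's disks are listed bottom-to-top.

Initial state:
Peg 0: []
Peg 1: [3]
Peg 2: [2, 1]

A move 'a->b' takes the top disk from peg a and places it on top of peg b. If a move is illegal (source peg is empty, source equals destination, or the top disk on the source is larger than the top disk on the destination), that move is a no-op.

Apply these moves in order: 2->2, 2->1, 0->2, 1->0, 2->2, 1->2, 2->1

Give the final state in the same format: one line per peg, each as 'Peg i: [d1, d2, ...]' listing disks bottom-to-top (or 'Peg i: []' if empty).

After move 1 (2->2):
Peg 0: []
Peg 1: [3]
Peg 2: [2, 1]

After move 2 (2->1):
Peg 0: []
Peg 1: [3, 1]
Peg 2: [2]

After move 3 (0->2):
Peg 0: []
Peg 1: [3, 1]
Peg 2: [2]

After move 4 (1->0):
Peg 0: [1]
Peg 1: [3]
Peg 2: [2]

After move 5 (2->2):
Peg 0: [1]
Peg 1: [3]
Peg 2: [2]

After move 6 (1->2):
Peg 0: [1]
Peg 1: [3]
Peg 2: [2]

After move 7 (2->1):
Peg 0: [1]
Peg 1: [3, 2]
Peg 2: []

Answer: Peg 0: [1]
Peg 1: [3, 2]
Peg 2: []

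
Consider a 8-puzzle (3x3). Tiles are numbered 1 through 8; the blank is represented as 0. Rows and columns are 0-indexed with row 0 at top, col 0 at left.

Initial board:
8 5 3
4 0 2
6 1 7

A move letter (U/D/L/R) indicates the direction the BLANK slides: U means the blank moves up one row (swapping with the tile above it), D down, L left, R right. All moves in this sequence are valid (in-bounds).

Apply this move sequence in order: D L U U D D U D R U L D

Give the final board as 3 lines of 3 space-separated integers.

After move 1 (D):
8 5 3
4 1 2
6 0 7

After move 2 (L):
8 5 3
4 1 2
0 6 7

After move 3 (U):
8 5 3
0 1 2
4 6 7

After move 4 (U):
0 5 3
8 1 2
4 6 7

After move 5 (D):
8 5 3
0 1 2
4 6 7

After move 6 (D):
8 5 3
4 1 2
0 6 7

After move 7 (U):
8 5 3
0 1 2
4 6 7

After move 8 (D):
8 5 3
4 1 2
0 6 7

After move 9 (R):
8 5 3
4 1 2
6 0 7

After move 10 (U):
8 5 3
4 0 2
6 1 7

After move 11 (L):
8 5 3
0 4 2
6 1 7

After move 12 (D):
8 5 3
6 4 2
0 1 7

Answer: 8 5 3
6 4 2
0 1 7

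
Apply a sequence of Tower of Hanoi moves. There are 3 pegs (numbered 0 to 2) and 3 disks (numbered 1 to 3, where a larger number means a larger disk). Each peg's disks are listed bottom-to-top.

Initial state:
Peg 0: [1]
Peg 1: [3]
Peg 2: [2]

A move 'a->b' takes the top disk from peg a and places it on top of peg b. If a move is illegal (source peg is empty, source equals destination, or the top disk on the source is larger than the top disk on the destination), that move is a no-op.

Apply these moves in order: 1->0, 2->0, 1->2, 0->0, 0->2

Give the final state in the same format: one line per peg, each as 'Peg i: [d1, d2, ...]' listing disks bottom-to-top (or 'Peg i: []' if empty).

Answer: Peg 0: []
Peg 1: [3]
Peg 2: [2, 1]

Derivation:
After move 1 (1->0):
Peg 0: [1]
Peg 1: [3]
Peg 2: [2]

After move 2 (2->0):
Peg 0: [1]
Peg 1: [3]
Peg 2: [2]

After move 3 (1->2):
Peg 0: [1]
Peg 1: [3]
Peg 2: [2]

After move 4 (0->0):
Peg 0: [1]
Peg 1: [3]
Peg 2: [2]

After move 5 (0->2):
Peg 0: []
Peg 1: [3]
Peg 2: [2, 1]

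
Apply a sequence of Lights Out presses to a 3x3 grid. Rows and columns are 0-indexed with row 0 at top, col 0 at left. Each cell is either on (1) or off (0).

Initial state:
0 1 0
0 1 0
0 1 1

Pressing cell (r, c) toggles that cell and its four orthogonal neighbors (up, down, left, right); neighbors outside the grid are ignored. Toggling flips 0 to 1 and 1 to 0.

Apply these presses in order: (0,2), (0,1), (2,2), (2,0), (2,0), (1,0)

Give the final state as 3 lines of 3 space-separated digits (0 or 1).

After press 1 at (0,2):
0 0 1
0 1 1
0 1 1

After press 2 at (0,1):
1 1 0
0 0 1
0 1 1

After press 3 at (2,2):
1 1 0
0 0 0
0 0 0

After press 4 at (2,0):
1 1 0
1 0 0
1 1 0

After press 5 at (2,0):
1 1 0
0 0 0
0 0 0

After press 6 at (1,0):
0 1 0
1 1 0
1 0 0

Answer: 0 1 0
1 1 0
1 0 0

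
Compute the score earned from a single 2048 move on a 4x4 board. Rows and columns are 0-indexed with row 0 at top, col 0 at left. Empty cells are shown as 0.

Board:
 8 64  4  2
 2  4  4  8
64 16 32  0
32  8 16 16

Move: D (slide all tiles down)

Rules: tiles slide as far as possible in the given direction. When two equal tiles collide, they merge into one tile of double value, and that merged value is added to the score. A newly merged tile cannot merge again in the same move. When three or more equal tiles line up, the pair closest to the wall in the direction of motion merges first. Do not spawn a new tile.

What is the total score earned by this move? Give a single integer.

Slide down:
col 0: [8, 2, 64, 32] -> [8, 2, 64, 32]  score +0 (running 0)
col 1: [64, 4, 16, 8] -> [64, 4, 16, 8]  score +0 (running 0)
col 2: [4, 4, 32, 16] -> [0, 8, 32, 16]  score +8 (running 8)
col 3: [2, 8, 0, 16] -> [0, 2, 8, 16]  score +0 (running 8)
Board after move:
 8 64  0  0
 2  4  8  2
64 16 32  8
32  8 16 16

Answer: 8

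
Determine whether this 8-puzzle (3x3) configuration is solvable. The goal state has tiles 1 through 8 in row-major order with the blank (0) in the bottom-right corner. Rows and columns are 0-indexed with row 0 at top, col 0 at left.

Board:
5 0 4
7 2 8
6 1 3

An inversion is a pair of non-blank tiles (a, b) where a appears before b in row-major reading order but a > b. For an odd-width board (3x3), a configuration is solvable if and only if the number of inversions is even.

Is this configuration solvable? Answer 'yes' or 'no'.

Inversions (pairs i<j in row-major order where tile[i] > tile[j] > 0): 17
17 is odd, so the puzzle is not solvable.

Answer: no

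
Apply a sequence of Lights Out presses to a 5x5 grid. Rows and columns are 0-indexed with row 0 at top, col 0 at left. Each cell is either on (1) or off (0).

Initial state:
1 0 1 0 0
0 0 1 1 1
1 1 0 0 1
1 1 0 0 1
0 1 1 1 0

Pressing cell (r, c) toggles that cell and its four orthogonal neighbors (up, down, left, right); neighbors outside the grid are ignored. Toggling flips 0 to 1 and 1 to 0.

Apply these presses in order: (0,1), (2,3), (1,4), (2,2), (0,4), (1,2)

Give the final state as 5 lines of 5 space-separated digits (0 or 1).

Answer: 0 1 1 1 0
0 0 1 0 1
1 0 1 0 1
1 1 1 1 1
0 1 1 1 0

Derivation:
After press 1 at (0,1):
0 1 0 0 0
0 1 1 1 1
1 1 0 0 1
1 1 0 0 1
0 1 1 1 0

After press 2 at (2,3):
0 1 0 0 0
0 1 1 0 1
1 1 1 1 0
1 1 0 1 1
0 1 1 1 0

After press 3 at (1,4):
0 1 0 0 1
0 1 1 1 0
1 1 1 1 1
1 1 0 1 1
0 1 1 1 0

After press 4 at (2,2):
0 1 0 0 1
0 1 0 1 0
1 0 0 0 1
1 1 1 1 1
0 1 1 1 0

After press 5 at (0,4):
0 1 0 1 0
0 1 0 1 1
1 0 0 0 1
1 1 1 1 1
0 1 1 1 0

After press 6 at (1,2):
0 1 1 1 0
0 0 1 0 1
1 0 1 0 1
1 1 1 1 1
0 1 1 1 0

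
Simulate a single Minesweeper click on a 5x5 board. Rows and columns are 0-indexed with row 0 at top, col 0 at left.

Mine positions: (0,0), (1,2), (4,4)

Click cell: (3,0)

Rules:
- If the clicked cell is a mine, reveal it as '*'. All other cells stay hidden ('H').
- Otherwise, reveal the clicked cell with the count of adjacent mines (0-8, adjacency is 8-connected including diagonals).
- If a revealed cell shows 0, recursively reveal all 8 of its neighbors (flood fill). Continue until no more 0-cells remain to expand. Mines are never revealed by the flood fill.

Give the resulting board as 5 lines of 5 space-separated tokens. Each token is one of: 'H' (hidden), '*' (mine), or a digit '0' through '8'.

H H H H H
1 2 H H H
0 1 1 1 H
0 0 0 1 H
0 0 0 1 H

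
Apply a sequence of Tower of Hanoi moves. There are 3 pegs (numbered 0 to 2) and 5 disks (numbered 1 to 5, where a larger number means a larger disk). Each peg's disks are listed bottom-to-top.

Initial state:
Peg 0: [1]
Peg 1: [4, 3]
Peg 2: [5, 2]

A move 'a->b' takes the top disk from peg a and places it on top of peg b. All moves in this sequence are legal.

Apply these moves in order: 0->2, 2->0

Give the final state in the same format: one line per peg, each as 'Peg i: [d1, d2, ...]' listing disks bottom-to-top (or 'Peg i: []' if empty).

Answer: Peg 0: [1]
Peg 1: [4, 3]
Peg 2: [5, 2]

Derivation:
After move 1 (0->2):
Peg 0: []
Peg 1: [4, 3]
Peg 2: [5, 2, 1]

After move 2 (2->0):
Peg 0: [1]
Peg 1: [4, 3]
Peg 2: [5, 2]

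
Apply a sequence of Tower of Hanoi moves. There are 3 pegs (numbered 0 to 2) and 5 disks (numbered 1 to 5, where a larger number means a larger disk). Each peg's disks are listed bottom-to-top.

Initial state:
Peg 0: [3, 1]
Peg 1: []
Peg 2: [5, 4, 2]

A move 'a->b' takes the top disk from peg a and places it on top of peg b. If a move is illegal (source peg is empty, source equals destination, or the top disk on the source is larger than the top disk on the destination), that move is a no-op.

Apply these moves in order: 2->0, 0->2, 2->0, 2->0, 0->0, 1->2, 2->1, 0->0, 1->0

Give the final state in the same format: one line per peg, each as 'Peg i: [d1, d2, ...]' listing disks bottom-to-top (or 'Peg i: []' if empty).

After move 1 (2->0):
Peg 0: [3, 1]
Peg 1: []
Peg 2: [5, 4, 2]

After move 2 (0->2):
Peg 0: [3]
Peg 1: []
Peg 2: [5, 4, 2, 1]

After move 3 (2->0):
Peg 0: [3, 1]
Peg 1: []
Peg 2: [5, 4, 2]

After move 4 (2->0):
Peg 0: [3, 1]
Peg 1: []
Peg 2: [5, 4, 2]

After move 5 (0->0):
Peg 0: [3, 1]
Peg 1: []
Peg 2: [5, 4, 2]

After move 6 (1->2):
Peg 0: [3, 1]
Peg 1: []
Peg 2: [5, 4, 2]

After move 7 (2->1):
Peg 0: [3, 1]
Peg 1: [2]
Peg 2: [5, 4]

After move 8 (0->0):
Peg 0: [3, 1]
Peg 1: [2]
Peg 2: [5, 4]

After move 9 (1->0):
Peg 0: [3, 1]
Peg 1: [2]
Peg 2: [5, 4]

Answer: Peg 0: [3, 1]
Peg 1: [2]
Peg 2: [5, 4]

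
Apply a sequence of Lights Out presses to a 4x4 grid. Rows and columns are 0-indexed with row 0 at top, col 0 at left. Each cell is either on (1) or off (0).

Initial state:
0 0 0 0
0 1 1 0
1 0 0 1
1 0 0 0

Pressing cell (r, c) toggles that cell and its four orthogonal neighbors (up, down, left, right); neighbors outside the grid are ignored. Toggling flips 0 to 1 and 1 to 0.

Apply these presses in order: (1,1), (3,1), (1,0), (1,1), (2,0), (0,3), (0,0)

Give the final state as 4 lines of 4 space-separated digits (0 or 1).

After press 1 at (1,1):
0 1 0 0
1 0 0 0
1 1 0 1
1 0 0 0

After press 2 at (3,1):
0 1 0 0
1 0 0 0
1 0 0 1
0 1 1 0

After press 3 at (1,0):
1 1 0 0
0 1 0 0
0 0 0 1
0 1 1 0

After press 4 at (1,1):
1 0 0 0
1 0 1 0
0 1 0 1
0 1 1 0

After press 5 at (2,0):
1 0 0 0
0 0 1 0
1 0 0 1
1 1 1 0

After press 6 at (0,3):
1 0 1 1
0 0 1 1
1 0 0 1
1 1 1 0

After press 7 at (0,0):
0 1 1 1
1 0 1 1
1 0 0 1
1 1 1 0

Answer: 0 1 1 1
1 0 1 1
1 0 0 1
1 1 1 0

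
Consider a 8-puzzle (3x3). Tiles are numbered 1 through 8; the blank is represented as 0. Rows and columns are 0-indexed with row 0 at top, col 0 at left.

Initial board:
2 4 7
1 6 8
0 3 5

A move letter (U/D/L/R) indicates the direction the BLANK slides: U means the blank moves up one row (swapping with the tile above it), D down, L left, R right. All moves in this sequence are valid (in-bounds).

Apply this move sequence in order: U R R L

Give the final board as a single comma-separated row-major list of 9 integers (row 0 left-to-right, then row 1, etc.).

After move 1 (U):
2 4 7
0 6 8
1 3 5

After move 2 (R):
2 4 7
6 0 8
1 3 5

After move 3 (R):
2 4 7
6 8 0
1 3 5

After move 4 (L):
2 4 7
6 0 8
1 3 5

Answer: 2, 4, 7, 6, 0, 8, 1, 3, 5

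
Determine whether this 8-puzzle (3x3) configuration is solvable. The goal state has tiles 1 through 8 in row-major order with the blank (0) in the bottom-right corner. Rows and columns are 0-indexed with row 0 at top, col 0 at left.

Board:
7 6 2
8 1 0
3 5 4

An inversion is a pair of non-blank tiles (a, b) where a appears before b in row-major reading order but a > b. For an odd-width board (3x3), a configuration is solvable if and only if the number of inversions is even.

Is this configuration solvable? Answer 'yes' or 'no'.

Inversions (pairs i<j in row-major order where tile[i] > tile[j] > 0): 17
17 is odd, so the puzzle is not solvable.

Answer: no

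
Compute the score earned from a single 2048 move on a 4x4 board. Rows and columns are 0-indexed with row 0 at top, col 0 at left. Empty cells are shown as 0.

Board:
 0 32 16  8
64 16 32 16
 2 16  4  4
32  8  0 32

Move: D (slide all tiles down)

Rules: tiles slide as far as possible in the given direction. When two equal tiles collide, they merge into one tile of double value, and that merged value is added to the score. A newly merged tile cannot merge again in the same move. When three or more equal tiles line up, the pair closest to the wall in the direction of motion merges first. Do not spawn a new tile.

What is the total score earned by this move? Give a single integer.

Answer: 32

Derivation:
Slide down:
col 0: [0, 64, 2, 32] -> [0, 64, 2, 32]  score +0 (running 0)
col 1: [32, 16, 16, 8] -> [0, 32, 32, 8]  score +32 (running 32)
col 2: [16, 32, 4, 0] -> [0, 16, 32, 4]  score +0 (running 32)
col 3: [8, 16, 4, 32] -> [8, 16, 4, 32]  score +0 (running 32)
Board after move:
 0  0  0  8
64 32 16 16
 2 32 32  4
32  8  4 32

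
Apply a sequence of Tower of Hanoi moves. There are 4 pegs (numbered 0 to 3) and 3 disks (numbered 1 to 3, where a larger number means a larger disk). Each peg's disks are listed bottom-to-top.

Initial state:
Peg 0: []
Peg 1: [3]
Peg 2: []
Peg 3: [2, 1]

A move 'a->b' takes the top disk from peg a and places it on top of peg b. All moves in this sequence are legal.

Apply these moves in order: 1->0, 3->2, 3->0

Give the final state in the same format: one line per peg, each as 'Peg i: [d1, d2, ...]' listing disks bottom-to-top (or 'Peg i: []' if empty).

Answer: Peg 0: [3, 2]
Peg 1: []
Peg 2: [1]
Peg 3: []

Derivation:
After move 1 (1->0):
Peg 0: [3]
Peg 1: []
Peg 2: []
Peg 3: [2, 1]

After move 2 (3->2):
Peg 0: [3]
Peg 1: []
Peg 2: [1]
Peg 3: [2]

After move 3 (3->0):
Peg 0: [3, 2]
Peg 1: []
Peg 2: [1]
Peg 3: []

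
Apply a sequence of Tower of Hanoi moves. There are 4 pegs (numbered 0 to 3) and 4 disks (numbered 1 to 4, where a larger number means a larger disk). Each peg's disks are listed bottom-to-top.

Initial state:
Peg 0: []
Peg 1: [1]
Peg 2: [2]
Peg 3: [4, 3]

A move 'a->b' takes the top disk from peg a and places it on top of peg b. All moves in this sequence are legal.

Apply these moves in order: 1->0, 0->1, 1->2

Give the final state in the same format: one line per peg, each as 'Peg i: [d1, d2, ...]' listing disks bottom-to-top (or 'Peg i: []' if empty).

After move 1 (1->0):
Peg 0: [1]
Peg 1: []
Peg 2: [2]
Peg 3: [4, 3]

After move 2 (0->1):
Peg 0: []
Peg 1: [1]
Peg 2: [2]
Peg 3: [4, 3]

After move 3 (1->2):
Peg 0: []
Peg 1: []
Peg 2: [2, 1]
Peg 3: [4, 3]

Answer: Peg 0: []
Peg 1: []
Peg 2: [2, 1]
Peg 3: [4, 3]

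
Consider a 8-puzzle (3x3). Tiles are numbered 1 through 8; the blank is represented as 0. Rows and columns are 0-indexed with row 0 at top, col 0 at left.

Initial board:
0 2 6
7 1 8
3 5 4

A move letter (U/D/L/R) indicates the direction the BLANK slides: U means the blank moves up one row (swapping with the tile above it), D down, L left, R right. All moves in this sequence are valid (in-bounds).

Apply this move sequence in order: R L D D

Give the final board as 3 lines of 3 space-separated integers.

Answer: 7 2 6
3 1 8
0 5 4

Derivation:
After move 1 (R):
2 0 6
7 1 8
3 5 4

After move 2 (L):
0 2 6
7 1 8
3 5 4

After move 3 (D):
7 2 6
0 1 8
3 5 4

After move 4 (D):
7 2 6
3 1 8
0 5 4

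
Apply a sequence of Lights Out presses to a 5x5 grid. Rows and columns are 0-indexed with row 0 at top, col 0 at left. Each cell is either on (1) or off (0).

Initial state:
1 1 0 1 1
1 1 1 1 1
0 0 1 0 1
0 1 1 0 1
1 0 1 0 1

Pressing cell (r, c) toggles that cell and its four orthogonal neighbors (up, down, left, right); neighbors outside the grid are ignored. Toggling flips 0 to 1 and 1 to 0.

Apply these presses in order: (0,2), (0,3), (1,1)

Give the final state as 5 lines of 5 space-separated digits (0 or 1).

Answer: 1 1 0 1 0
0 0 1 0 1
0 1 1 0 1
0 1 1 0 1
1 0 1 0 1

Derivation:
After press 1 at (0,2):
1 0 1 0 1
1 1 0 1 1
0 0 1 0 1
0 1 1 0 1
1 0 1 0 1

After press 2 at (0,3):
1 0 0 1 0
1 1 0 0 1
0 0 1 0 1
0 1 1 0 1
1 0 1 0 1

After press 3 at (1,1):
1 1 0 1 0
0 0 1 0 1
0 1 1 0 1
0 1 1 0 1
1 0 1 0 1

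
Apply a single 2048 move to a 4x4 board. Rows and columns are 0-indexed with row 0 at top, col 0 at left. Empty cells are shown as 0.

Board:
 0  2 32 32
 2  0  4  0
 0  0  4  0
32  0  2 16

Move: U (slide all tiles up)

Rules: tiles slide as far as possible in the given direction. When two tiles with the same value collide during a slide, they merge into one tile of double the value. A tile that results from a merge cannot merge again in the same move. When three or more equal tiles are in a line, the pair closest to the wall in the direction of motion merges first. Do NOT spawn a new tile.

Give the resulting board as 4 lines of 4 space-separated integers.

Answer:  2  2 32 32
32  0  8 16
 0  0  2  0
 0  0  0  0

Derivation:
Slide up:
col 0: [0, 2, 0, 32] -> [2, 32, 0, 0]
col 1: [2, 0, 0, 0] -> [2, 0, 0, 0]
col 2: [32, 4, 4, 2] -> [32, 8, 2, 0]
col 3: [32, 0, 0, 16] -> [32, 16, 0, 0]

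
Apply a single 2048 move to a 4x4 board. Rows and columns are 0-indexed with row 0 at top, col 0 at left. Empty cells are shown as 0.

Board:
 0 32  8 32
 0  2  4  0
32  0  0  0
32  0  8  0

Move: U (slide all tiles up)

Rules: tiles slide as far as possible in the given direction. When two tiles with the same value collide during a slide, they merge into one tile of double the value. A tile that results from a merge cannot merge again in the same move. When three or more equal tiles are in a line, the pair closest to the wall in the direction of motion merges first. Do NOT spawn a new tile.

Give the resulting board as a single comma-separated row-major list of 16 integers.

Answer: 64, 32, 8, 32, 0, 2, 4, 0, 0, 0, 8, 0, 0, 0, 0, 0

Derivation:
Slide up:
col 0: [0, 0, 32, 32] -> [64, 0, 0, 0]
col 1: [32, 2, 0, 0] -> [32, 2, 0, 0]
col 2: [8, 4, 0, 8] -> [8, 4, 8, 0]
col 3: [32, 0, 0, 0] -> [32, 0, 0, 0]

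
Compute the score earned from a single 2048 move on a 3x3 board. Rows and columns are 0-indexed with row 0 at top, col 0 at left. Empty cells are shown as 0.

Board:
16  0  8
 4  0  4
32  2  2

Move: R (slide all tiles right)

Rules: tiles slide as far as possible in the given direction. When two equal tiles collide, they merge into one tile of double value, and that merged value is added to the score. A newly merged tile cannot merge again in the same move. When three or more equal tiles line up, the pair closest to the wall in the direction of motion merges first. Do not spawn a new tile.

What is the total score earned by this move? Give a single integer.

Answer: 12

Derivation:
Slide right:
row 0: [16, 0, 8] -> [0, 16, 8]  score +0 (running 0)
row 1: [4, 0, 4] -> [0, 0, 8]  score +8 (running 8)
row 2: [32, 2, 2] -> [0, 32, 4]  score +4 (running 12)
Board after move:
 0 16  8
 0  0  8
 0 32  4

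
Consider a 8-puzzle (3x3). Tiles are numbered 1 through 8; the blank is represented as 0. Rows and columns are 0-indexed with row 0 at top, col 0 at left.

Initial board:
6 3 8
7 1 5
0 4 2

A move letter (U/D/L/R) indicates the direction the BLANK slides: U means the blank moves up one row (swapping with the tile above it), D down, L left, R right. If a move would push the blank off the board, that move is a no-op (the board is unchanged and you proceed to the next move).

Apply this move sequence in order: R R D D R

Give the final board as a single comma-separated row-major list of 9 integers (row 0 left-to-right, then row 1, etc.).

Answer: 6, 3, 8, 7, 1, 5, 4, 2, 0

Derivation:
After move 1 (R):
6 3 8
7 1 5
4 0 2

After move 2 (R):
6 3 8
7 1 5
4 2 0

After move 3 (D):
6 3 8
7 1 5
4 2 0

After move 4 (D):
6 3 8
7 1 5
4 2 0

After move 5 (R):
6 3 8
7 1 5
4 2 0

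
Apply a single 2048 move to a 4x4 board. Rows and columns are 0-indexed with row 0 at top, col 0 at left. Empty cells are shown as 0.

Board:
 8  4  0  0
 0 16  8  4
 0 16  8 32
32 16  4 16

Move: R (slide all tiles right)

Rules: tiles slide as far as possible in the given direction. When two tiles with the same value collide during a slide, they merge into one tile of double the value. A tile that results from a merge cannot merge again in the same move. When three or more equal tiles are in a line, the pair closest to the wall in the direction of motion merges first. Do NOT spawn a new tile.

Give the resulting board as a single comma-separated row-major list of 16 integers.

Answer: 0, 0, 8, 4, 0, 16, 8, 4, 0, 16, 8, 32, 32, 16, 4, 16

Derivation:
Slide right:
row 0: [8, 4, 0, 0] -> [0, 0, 8, 4]
row 1: [0, 16, 8, 4] -> [0, 16, 8, 4]
row 2: [0, 16, 8, 32] -> [0, 16, 8, 32]
row 3: [32, 16, 4, 16] -> [32, 16, 4, 16]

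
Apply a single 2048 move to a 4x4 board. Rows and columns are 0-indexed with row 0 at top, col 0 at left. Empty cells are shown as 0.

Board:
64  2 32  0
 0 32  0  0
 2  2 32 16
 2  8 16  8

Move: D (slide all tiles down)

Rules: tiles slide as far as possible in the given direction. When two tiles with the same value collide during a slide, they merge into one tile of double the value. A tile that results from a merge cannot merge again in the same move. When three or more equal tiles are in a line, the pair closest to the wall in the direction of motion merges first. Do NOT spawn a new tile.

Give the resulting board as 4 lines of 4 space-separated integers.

Slide down:
col 0: [64, 0, 2, 2] -> [0, 0, 64, 4]
col 1: [2, 32, 2, 8] -> [2, 32, 2, 8]
col 2: [32, 0, 32, 16] -> [0, 0, 64, 16]
col 3: [0, 0, 16, 8] -> [0, 0, 16, 8]

Answer:  0  2  0  0
 0 32  0  0
64  2 64 16
 4  8 16  8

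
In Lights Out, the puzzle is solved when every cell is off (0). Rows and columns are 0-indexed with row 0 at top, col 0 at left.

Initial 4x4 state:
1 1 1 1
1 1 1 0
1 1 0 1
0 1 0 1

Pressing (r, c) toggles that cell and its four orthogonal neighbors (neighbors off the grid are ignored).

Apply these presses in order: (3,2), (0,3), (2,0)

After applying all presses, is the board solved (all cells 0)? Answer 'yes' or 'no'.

Answer: no

Derivation:
After press 1 at (3,2):
1 1 1 1
1 1 1 0
1 1 1 1
0 0 1 0

After press 2 at (0,3):
1 1 0 0
1 1 1 1
1 1 1 1
0 0 1 0

After press 3 at (2,0):
1 1 0 0
0 1 1 1
0 0 1 1
1 0 1 0

Lights still on: 9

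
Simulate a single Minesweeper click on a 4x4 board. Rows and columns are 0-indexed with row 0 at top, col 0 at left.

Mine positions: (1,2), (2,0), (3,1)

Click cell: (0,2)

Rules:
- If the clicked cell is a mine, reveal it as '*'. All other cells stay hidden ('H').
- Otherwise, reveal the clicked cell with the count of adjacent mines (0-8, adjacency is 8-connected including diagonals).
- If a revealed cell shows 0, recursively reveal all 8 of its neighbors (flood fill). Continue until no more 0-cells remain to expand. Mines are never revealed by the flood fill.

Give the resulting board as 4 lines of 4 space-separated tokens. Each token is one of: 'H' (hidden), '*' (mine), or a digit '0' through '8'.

H H 1 H
H H H H
H H H H
H H H H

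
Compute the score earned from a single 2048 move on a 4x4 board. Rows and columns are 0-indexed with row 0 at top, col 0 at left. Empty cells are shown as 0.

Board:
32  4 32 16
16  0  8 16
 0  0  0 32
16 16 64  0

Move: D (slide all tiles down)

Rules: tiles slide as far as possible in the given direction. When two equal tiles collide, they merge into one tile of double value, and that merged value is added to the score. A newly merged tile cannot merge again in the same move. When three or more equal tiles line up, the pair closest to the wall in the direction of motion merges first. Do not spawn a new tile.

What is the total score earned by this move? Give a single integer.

Answer: 64

Derivation:
Slide down:
col 0: [32, 16, 0, 16] -> [0, 0, 32, 32]  score +32 (running 32)
col 1: [4, 0, 0, 16] -> [0, 0, 4, 16]  score +0 (running 32)
col 2: [32, 8, 0, 64] -> [0, 32, 8, 64]  score +0 (running 32)
col 3: [16, 16, 32, 0] -> [0, 0, 32, 32]  score +32 (running 64)
Board after move:
 0  0  0  0
 0  0 32  0
32  4  8 32
32 16 64 32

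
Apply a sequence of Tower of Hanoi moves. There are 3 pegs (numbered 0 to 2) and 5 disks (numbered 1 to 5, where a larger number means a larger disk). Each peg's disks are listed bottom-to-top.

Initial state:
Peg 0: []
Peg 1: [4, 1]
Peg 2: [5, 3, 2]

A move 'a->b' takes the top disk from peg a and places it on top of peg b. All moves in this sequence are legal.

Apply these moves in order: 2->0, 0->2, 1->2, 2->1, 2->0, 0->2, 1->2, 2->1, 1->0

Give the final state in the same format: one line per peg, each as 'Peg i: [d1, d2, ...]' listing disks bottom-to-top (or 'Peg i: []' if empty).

After move 1 (2->0):
Peg 0: [2]
Peg 1: [4, 1]
Peg 2: [5, 3]

After move 2 (0->2):
Peg 0: []
Peg 1: [4, 1]
Peg 2: [5, 3, 2]

After move 3 (1->2):
Peg 0: []
Peg 1: [4]
Peg 2: [5, 3, 2, 1]

After move 4 (2->1):
Peg 0: []
Peg 1: [4, 1]
Peg 2: [5, 3, 2]

After move 5 (2->0):
Peg 0: [2]
Peg 1: [4, 1]
Peg 2: [5, 3]

After move 6 (0->2):
Peg 0: []
Peg 1: [4, 1]
Peg 2: [5, 3, 2]

After move 7 (1->2):
Peg 0: []
Peg 1: [4]
Peg 2: [5, 3, 2, 1]

After move 8 (2->1):
Peg 0: []
Peg 1: [4, 1]
Peg 2: [5, 3, 2]

After move 9 (1->0):
Peg 0: [1]
Peg 1: [4]
Peg 2: [5, 3, 2]

Answer: Peg 0: [1]
Peg 1: [4]
Peg 2: [5, 3, 2]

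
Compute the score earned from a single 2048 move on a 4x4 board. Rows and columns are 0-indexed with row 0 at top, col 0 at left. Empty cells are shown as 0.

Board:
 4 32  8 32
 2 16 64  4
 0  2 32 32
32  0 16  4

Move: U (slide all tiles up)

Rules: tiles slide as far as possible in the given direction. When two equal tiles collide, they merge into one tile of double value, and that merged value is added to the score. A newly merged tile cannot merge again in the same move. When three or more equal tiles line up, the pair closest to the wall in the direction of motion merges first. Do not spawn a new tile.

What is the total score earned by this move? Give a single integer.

Slide up:
col 0: [4, 2, 0, 32] -> [4, 2, 32, 0]  score +0 (running 0)
col 1: [32, 16, 2, 0] -> [32, 16, 2, 0]  score +0 (running 0)
col 2: [8, 64, 32, 16] -> [8, 64, 32, 16]  score +0 (running 0)
col 3: [32, 4, 32, 4] -> [32, 4, 32, 4]  score +0 (running 0)
Board after move:
 4 32  8 32
 2 16 64  4
32  2 32 32
 0  0 16  4

Answer: 0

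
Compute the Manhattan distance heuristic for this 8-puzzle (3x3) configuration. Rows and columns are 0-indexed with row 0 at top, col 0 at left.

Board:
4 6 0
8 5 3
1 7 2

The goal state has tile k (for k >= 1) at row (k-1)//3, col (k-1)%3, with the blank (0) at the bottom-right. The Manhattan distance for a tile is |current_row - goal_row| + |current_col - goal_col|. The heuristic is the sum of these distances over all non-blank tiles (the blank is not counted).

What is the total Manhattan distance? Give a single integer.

Tile 4: at (0,0), goal (1,0), distance |0-1|+|0-0| = 1
Tile 6: at (0,1), goal (1,2), distance |0-1|+|1-2| = 2
Tile 8: at (1,0), goal (2,1), distance |1-2|+|0-1| = 2
Tile 5: at (1,1), goal (1,1), distance |1-1|+|1-1| = 0
Tile 3: at (1,2), goal (0,2), distance |1-0|+|2-2| = 1
Tile 1: at (2,0), goal (0,0), distance |2-0|+|0-0| = 2
Tile 7: at (2,1), goal (2,0), distance |2-2|+|1-0| = 1
Tile 2: at (2,2), goal (0,1), distance |2-0|+|2-1| = 3
Sum: 1 + 2 + 2 + 0 + 1 + 2 + 1 + 3 = 12

Answer: 12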